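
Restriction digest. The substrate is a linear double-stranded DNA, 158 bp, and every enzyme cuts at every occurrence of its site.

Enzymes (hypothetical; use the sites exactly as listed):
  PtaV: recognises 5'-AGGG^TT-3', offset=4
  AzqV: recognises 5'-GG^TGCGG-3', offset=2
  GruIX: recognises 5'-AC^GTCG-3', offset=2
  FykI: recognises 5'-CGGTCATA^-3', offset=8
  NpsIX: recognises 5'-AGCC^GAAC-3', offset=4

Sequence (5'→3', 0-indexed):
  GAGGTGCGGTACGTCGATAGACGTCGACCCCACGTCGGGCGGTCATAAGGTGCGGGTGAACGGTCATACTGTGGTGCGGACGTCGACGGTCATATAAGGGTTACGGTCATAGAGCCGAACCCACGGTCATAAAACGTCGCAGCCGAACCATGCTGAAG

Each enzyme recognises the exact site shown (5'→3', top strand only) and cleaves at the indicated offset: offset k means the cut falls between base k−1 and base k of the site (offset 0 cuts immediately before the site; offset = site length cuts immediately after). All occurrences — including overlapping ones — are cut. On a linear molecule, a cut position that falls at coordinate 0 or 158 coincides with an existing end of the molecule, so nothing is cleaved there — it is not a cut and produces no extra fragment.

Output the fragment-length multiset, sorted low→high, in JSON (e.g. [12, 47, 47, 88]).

Per-enzyme occurrences:
  PtaV (AGGGTT, off=4): starts [96] → cuts [100]
  AzqV (GGTGCGG, off=2): starts [2, 48, 72] → cuts [4, 50, 74]
  GruIX (ACGTCG, off=2): starts [10, 20, 31, 79, 133] → cuts [12, 22, 33, 81, 135]
  FykI (CGGTCATA, off=8): starts [39, 60, 86, 103, 123] → cuts [47, 68, 94, 111, 131]
  NpsIX (AGCCGAAC, off=4): starts [112, 140] → cuts [116, 144]

All cut coordinates (distinct, sorted): [4, 12, 22, 33, 47, 50, 68, 74, 81, 94, 100, 111, 116, 131, 135, 144]

Fragments:
  [0,4): 4 bp
  [4,12): 8 bp
  [12,22): 10 bp
  [22,33): 11 bp
  [33,47): 14 bp
  [47,50): 3 bp
  [50,68): 18 bp
  [68,74): 6 bp
  [74,81): 7 bp
  [81,94): 13 bp
  [94,100): 6 bp
  [100,111): 11 bp
  [111,116): 5 bp
  [116,131): 15 bp
  [131,135): 4 bp
  [135,144): 9 bp
  [144,158): 14 bp

[3,4,4,5,6,6,7,8,9,10,11,11,13,14,14,15,18]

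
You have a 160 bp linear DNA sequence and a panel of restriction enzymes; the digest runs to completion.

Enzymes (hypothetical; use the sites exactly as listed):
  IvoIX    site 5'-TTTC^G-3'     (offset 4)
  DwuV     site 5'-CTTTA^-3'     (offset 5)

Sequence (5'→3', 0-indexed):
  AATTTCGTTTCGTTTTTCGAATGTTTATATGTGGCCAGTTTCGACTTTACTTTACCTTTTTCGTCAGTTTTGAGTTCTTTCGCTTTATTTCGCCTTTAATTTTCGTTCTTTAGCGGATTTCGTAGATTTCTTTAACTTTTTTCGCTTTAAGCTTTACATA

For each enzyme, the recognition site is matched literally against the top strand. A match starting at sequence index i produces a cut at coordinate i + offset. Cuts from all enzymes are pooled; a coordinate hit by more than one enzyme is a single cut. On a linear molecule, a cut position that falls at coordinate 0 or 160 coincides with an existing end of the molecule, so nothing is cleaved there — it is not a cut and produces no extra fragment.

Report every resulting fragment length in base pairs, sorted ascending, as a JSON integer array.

[4,4,5,5,6,6,6,6,7,7,7,7,8,8,9,9,13,19,24]

Per-enzyme occurrences:
  IvoIX (TTTCG, off=4): starts [2, 7, 14, 38, 58, 77, 87, 100, 117, 139] → cuts [6, 11, 18, 42, 62, 81, 91, 104, 121, 143]
  DwuV (CTTTA, off=5): starts [44, 49, 82, 93, 107, 129, 144, 151] → cuts [49, 54, 87, 98, 112, 134, 149, 156]

All cut coordinates (distinct, sorted): [6, 11, 18, 42, 49, 54, 62, 81, 87, 91, 98, 104, 112, 121, 134, 143, 149, 156]

Fragments:
  [0,6): 6 bp
  [6,11): 5 bp
  [11,18): 7 bp
  [18,42): 24 bp
  [42,49): 7 bp
  [49,54): 5 bp
  [54,62): 8 bp
  [62,81): 19 bp
  [81,87): 6 bp
  [87,91): 4 bp
  [91,98): 7 bp
  [98,104): 6 bp
  [104,112): 8 bp
  [112,121): 9 bp
  [121,134): 13 bp
  [134,143): 9 bp
  [143,149): 6 bp
  [149,156): 7 bp
  [156,160): 4 bp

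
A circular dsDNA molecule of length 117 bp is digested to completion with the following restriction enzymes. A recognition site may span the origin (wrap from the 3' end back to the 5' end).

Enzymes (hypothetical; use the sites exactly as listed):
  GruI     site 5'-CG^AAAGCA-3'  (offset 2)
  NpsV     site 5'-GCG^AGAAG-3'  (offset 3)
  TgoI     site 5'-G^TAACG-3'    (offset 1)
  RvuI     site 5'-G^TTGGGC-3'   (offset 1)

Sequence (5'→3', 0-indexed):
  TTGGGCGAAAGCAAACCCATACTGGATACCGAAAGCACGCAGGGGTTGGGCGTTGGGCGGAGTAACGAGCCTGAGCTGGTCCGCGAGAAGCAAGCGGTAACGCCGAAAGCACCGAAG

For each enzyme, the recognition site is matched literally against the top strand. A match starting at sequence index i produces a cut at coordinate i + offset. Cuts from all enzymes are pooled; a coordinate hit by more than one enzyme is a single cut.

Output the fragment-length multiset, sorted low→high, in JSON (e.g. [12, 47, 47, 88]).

[7,7,8,10,12,12,14,23,24]

Per-enzyme occurrences:
  GruI (CGAAAGCA, off=2): starts [5, 29, 103] → cuts [7, 31, 105]
  NpsV (GCGAGAAG, off=3): starts [82] → cuts [85]
  TgoI (GTAACG, off=1): starts [61, 96] → cuts [62, 97]
  RvuI (GTTGGGC, off=1): starts [44, 51, 116] → cuts [0, 45, 52]

All cut coordinates (distinct, sorted): [0, 7, 31, 45, 52, 62, 85, 97, 105]

Fragment lengths:
  0→7: 7 bp
  7→31: 24 bp
  31→45: 14 bp
  45→52: 7 bp
  52→62: 10 bp
  62→85: 23 bp
  85→97: 12 bp
  97→105: 8 bp
  105→0 (wrap): 117-105+0 = 12 bp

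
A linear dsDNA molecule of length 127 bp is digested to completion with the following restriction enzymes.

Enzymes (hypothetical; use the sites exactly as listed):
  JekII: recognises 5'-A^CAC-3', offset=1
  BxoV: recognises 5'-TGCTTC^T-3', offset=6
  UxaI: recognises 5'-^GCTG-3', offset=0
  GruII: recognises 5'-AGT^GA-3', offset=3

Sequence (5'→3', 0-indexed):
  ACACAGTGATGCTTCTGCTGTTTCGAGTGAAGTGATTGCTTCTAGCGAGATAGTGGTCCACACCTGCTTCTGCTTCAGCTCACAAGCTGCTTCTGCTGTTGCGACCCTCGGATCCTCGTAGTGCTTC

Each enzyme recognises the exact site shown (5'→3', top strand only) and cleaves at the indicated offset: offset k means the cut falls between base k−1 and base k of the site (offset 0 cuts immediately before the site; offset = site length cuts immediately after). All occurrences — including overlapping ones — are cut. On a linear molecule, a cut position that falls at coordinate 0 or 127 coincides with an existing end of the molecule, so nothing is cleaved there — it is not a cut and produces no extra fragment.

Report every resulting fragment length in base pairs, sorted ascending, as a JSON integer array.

[1,1,1,5,6,8,8,9,10,12,15,18,33]

Scan for sites:
  JekII (ACAC, off=1): starts [0, 59] → cuts [1, 60]
  BxoV (TGCTTCT, off=6): starts [9, 36, 64, 87] → cuts [15, 42, 70, 93]
  UxaI (GCTG, off=0): starts [16, 85, 94] → cuts [16, 85, 94]
  GruII (AGTGA, off=3): starts [4, 25, 30] → cuts [7, 28, 33]

All cut coordinates (distinct, sorted): [1, 7, 15, 16, 28, 33, 42, 60, 70, 85, 93, 94]

Fragments:
  [0,1): 1 bp
  [1,7): 6 bp
  [7,15): 8 bp
  [15,16): 1 bp
  [16,28): 12 bp
  [28,33): 5 bp
  [33,42): 9 bp
  [42,60): 18 bp
  [60,70): 10 bp
  [70,85): 15 bp
  [85,93): 8 bp
  [93,94): 1 bp
  [94,127): 33 bp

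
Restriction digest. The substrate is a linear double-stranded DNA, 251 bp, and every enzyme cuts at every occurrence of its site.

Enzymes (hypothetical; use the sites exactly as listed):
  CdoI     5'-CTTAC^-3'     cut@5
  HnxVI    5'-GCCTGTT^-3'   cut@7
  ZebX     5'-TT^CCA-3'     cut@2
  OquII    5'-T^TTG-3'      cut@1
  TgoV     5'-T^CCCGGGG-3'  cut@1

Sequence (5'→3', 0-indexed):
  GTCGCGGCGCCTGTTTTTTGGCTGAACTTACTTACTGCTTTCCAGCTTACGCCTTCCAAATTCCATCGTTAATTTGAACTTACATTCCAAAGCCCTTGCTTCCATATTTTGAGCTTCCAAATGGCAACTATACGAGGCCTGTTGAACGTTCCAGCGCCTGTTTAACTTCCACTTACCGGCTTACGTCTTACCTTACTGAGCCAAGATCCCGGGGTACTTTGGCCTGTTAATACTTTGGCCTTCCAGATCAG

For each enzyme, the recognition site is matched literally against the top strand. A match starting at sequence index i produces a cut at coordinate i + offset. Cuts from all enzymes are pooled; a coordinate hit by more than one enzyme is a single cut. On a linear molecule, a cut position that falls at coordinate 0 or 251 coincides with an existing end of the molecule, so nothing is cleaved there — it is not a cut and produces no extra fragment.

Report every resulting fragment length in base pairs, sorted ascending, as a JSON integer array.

[2,3,4,5,5,6,6,6,7,7,7,7,8,8,8,8,9,9,10,10,11,11,11,12,14,15,15,27]

Site scan:
  CdoI CTTAC/5: at [26, 30, 45, 78, 171, 179, 186, 191] ⇒ [31, 35, 50, 83, 176, 184, 191, 196]
  HnxVI GCCTGTT/7: at [8, 136, 155, 221] ⇒ [15, 143, 162, 228]
  ZebX TTCCA/2: at [39, 53, 60, 84, 99, 114, 148, 166, 240] ⇒ [41, 55, 62, 86, 101, 116, 150, 168, 242]
  OquII TTTG/1: at [16, 72, 107, 217, 233] ⇒ [17, 73, 108, 218, 234]
  TgoV TCCCGGGG/1: at [206] ⇒ [207]

All cut coordinates (distinct, sorted): [15, 17, 31, 35, 41, 50, 55, 62, 73, 83, 86, 101, 108, 116, 143, 150, 162, 168, 176, 184, 191, 196, 207, 218, 228, 234, 242]

Fragments:
  [0,15): 15 bp
  [15,17): 2 bp
  [17,31): 14 bp
  [31,35): 4 bp
  [35,41): 6 bp
  [41,50): 9 bp
  [50,55): 5 bp
  [55,62): 7 bp
  [62,73): 11 bp
  [73,83): 10 bp
  [83,86): 3 bp
  [86,101): 15 bp
  [101,108): 7 bp
  [108,116): 8 bp
  [116,143): 27 bp
  [143,150): 7 bp
  [150,162): 12 bp
  [162,168): 6 bp
  [168,176): 8 bp
  [176,184): 8 bp
  [184,191): 7 bp
  [191,196): 5 bp
  [196,207): 11 bp
  [207,218): 11 bp
  [218,228): 10 bp
  [228,234): 6 bp
  [234,242): 8 bp
  [242,251): 9 bp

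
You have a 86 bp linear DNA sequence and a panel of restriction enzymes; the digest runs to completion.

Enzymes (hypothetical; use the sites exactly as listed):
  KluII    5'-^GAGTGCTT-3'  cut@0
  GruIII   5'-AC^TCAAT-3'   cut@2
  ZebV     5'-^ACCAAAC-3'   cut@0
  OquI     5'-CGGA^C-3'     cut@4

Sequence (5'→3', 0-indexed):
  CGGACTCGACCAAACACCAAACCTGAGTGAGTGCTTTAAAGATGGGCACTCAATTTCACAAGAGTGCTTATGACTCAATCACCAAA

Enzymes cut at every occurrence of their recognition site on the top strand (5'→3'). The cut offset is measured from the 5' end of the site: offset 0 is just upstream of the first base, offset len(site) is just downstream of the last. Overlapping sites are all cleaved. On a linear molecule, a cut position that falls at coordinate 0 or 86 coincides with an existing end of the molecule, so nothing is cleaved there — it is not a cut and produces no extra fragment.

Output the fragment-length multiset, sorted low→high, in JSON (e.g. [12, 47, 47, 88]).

[4,4,7,12,12,13,13,21]

Scan for sites:
  KluII GAGTGCTT/0: at [28, 61] ⇒ [28, 61]
  GruIII ACTCAAT/2: at [47, 72] ⇒ [49, 74]
  ZebV ACCAAAC/0: at [8, 15] ⇒ [8, 15]
  OquI CGGAC/4: at [0] ⇒ [4]

Pooled cuts: [4, 8, 15, 28, 49, 61, 74]

Fragment lengths:
  [0,4): 4 bp
  [4,8): 4 bp
  [8,15): 7 bp
  [15,28): 13 bp
  [28,49): 21 bp
  [49,61): 12 bp
  [61,74): 13 bp
  [74,86): 12 bp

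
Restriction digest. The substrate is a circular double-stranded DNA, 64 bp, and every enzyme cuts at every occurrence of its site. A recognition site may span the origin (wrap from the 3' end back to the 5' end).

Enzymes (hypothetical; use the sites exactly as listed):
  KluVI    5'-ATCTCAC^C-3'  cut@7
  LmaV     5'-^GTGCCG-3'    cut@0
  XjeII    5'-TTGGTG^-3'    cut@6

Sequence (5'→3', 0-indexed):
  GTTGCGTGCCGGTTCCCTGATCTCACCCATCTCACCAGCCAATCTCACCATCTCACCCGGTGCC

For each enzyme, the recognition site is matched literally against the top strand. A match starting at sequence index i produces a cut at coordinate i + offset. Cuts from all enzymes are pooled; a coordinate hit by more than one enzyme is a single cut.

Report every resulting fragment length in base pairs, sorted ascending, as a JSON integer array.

Site scan:
  KluVI (ATCTCACC, off=7): starts [19, 28, 41, 49] → cuts [26, 35, 48, 56]
  LmaV (GTGCCG, off=0): starts [5, 59] → cuts [5, 59]
  XjeII (TTGGTG, off=6): no sites

Pooled cuts: [5, 26, 35, 48, 56, 59]

Fragment lengths:
  5→26: 21 bp
  26→35: 9 bp
  35→48: 13 bp
  48→56: 8 bp
  56→59: 3 bp
  59→5 (wrap): 64-59+5 = 10 bp

[3,8,9,10,13,21]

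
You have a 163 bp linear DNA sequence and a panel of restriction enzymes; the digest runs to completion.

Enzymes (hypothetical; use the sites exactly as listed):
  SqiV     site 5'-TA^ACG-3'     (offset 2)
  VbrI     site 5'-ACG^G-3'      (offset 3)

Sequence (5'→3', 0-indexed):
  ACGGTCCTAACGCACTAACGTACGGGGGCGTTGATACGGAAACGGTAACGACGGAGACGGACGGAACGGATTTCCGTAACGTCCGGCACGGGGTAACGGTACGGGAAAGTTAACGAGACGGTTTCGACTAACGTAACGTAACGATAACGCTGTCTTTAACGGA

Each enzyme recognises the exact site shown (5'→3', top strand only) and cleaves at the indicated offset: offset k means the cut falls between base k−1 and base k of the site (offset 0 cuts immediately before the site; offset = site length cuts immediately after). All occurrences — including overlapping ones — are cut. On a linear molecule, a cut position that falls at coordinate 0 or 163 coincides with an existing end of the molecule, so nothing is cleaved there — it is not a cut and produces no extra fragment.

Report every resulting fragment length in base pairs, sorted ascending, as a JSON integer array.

[2,3,3,3,3,4,5,5,5,5,5,6,6,6,6,6,7,8,8,9,10,10,12,12,14]

Site scan:
  SqiV TAACG/2: at [7, 15, 45, 76, 93, 110, 128, 133, 138, 144, 156] ⇒ [9, 17, 47, 78, 95, 112, 130, 135, 140, 146, 158]
  VbrI ACGG/3: at [0, 21, 35, 41, 50, 56, 60, 65, 87, 95, 100, 117, 158] ⇒ [3, 24, 38, 44, 53, 59, 63, 68, 90, 98, 103, 120, 161]

Pooled cuts: [3, 9, 17, 24, 38, 44, 47, 53, 59, 63, 68, 78, 90, 95, 98, 103, 112, 120, 130, 135, 140, 146, 158, 161]

Fragment lengths:
  [0,3): 3 bp
  [3,9): 6 bp
  [9,17): 8 bp
  [17,24): 7 bp
  [24,38): 14 bp
  [38,44): 6 bp
  [44,47): 3 bp
  [47,53): 6 bp
  [53,59): 6 bp
  [59,63): 4 bp
  [63,68): 5 bp
  [68,78): 10 bp
  [78,90): 12 bp
  [90,95): 5 bp
  [95,98): 3 bp
  [98,103): 5 bp
  [103,112): 9 bp
  [112,120): 8 bp
  [120,130): 10 bp
  [130,135): 5 bp
  [135,140): 5 bp
  [140,146): 6 bp
  [146,158): 12 bp
  [158,161): 3 bp
  [161,163): 2 bp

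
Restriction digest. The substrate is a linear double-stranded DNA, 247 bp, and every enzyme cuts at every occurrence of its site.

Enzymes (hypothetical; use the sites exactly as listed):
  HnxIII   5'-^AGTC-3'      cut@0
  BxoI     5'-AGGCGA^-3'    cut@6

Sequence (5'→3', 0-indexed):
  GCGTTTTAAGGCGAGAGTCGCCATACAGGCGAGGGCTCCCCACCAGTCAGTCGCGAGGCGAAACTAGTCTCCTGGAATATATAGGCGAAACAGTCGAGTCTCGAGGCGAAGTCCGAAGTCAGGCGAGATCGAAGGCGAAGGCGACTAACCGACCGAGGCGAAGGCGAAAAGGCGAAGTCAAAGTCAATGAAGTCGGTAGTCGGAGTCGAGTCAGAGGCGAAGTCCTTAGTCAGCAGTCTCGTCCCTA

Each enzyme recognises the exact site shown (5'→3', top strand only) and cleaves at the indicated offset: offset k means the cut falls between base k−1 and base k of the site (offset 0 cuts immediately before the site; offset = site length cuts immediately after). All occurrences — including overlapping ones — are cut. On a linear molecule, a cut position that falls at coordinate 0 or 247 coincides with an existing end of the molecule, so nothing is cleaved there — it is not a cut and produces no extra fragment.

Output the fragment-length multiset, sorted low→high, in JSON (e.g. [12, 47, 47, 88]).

[1,3,4,4,5,5,6,6,6,6,7,7,7,7,8,9,10,12,12,12,13,13,13,14,17,17,23]

Scan for sites:
  HnxIII (AGTC, off=0): starts [15, 44, 48, 65, 91, 96, 109, 116, 175, 181, 190, 197, 203, 208, 220, 227, 234] → cuts [15, 44, 48, 65, 91, 96, 109, 116, 175, 181, 190, 197, 203, 208, 220, 227, 234]
  BxoI (AGGCGA, off=6): starts [8, 26, 55, 82, 103, 120, 132, 138, 155, 161, 169, 214] → cuts [14, 32, 61, 88, 109, 126, 138, 144, 161, 167, 175, 220]

All cut coordinates (distinct, sorted): [14, 15, 32, 44, 48, 61, 65, 88, 91, 96, 109, 116, 126, 138, 144, 161, 167, 175, 181, 190, 197, 203, 208, 220, 227, 234]

Fragment lengths:
  [0,14): 14 bp
  [14,15): 1 bp
  [15,32): 17 bp
  [32,44): 12 bp
  [44,48): 4 bp
  [48,61): 13 bp
  [61,65): 4 bp
  [65,88): 23 bp
  [88,91): 3 bp
  [91,96): 5 bp
  [96,109): 13 bp
  [109,116): 7 bp
  [116,126): 10 bp
  [126,138): 12 bp
  [138,144): 6 bp
  [144,161): 17 bp
  [161,167): 6 bp
  [167,175): 8 bp
  [175,181): 6 bp
  [181,190): 9 bp
  [190,197): 7 bp
  [197,203): 6 bp
  [203,208): 5 bp
  [208,220): 12 bp
  [220,227): 7 bp
  [227,234): 7 bp
  [234,247): 13 bp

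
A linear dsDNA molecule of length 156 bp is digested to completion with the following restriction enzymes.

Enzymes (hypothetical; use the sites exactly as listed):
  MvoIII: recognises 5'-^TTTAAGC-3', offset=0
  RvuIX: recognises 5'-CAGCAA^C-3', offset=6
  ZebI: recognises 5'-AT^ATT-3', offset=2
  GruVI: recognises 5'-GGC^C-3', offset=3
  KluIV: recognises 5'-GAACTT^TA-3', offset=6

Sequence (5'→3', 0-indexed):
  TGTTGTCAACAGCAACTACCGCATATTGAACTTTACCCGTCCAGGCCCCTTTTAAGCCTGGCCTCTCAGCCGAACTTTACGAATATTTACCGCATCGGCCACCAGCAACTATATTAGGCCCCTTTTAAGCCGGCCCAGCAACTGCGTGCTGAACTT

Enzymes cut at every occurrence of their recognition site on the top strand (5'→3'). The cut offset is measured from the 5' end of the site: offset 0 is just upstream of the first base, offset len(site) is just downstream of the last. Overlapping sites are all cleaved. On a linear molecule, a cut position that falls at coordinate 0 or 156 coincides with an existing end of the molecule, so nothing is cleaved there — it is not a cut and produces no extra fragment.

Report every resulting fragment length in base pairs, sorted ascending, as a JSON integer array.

[4,4,4,7,7,7,9,9,9,11,12,13,15,15,15,15]

Scan for sites:
  MvoIII TTTAAGC/0: at [50, 123] ⇒ [50, 123]
  RvuIX CAGCAAC/6: at [9, 102, 135] ⇒ [15, 108, 141]
  ZebI ATATT/2: at [22, 82, 110] ⇒ [24, 84, 112]
  GruVI GGCC/3: at [43, 59, 96, 116, 131] ⇒ [46, 62, 99, 119, 134]
  KluIV GAACTTTA/6: at [27, 71] ⇒ [33, 77]

Pooled cuts: [15, 24, 33, 46, 50, 62, 77, 84, 99, 108, 112, 119, 123, 134, 141]

Fragments:
  [0,15): 15 bp
  [15,24): 9 bp
  [24,33): 9 bp
  [33,46): 13 bp
  [46,50): 4 bp
  [50,62): 12 bp
  [62,77): 15 bp
  [77,84): 7 bp
  [84,99): 15 bp
  [99,108): 9 bp
  [108,112): 4 bp
  [112,119): 7 bp
  [119,123): 4 bp
  [123,134): 11 bp
  [134,141): 7 bp
  [141,156): 15 bp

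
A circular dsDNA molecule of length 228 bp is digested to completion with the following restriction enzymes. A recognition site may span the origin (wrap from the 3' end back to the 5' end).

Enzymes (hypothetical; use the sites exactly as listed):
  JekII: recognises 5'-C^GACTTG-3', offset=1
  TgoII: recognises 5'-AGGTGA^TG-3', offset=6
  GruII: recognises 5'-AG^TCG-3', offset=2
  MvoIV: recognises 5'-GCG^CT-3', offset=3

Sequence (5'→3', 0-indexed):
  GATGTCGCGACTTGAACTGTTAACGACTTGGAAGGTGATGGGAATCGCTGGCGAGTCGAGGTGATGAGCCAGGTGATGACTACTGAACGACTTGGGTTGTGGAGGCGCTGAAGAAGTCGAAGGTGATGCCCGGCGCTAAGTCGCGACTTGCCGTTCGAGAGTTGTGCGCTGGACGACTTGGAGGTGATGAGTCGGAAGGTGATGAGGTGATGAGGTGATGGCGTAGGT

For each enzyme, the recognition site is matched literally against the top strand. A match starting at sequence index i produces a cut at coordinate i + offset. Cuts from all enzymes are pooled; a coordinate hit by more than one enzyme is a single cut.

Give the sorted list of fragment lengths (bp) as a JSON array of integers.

Scan for sites:
  JekII CGACTTG/1: at [7, 23, 87, 143, 173] ⇒ [8, 24, 88, 144, 174]
  TgoII AGGTGATG/6: at [32, 58, 70, 120, 181, 196, 204, 212, 224] ⇒ [2, 38, 64, 76, 126, 187, 202, 210, 218]
  GruII AGTCG/2: at [53, 114, 138, 189] ⇒ [55, 116, 140, 191]
  MvoIV GCGCT/3: at [104, 132, 165] ⇒ [107, 135, 168]

Pooled cuts: [2, 8, 24, 38, 55, 64, 76, 88, 107, 116, 126, 135, 140, 144, 168, 174, 187, 191, 202, 210, 218]

Fragments:
  2→8: 6 bp
  8→24: 16 bp
  24→38: 14 bp
  38→55: 17 bp
  55→64: 9 bp
  64→76: 12 bp
  76→88: 12 bp
  88→107: 19 bp
  107→116: 9 bp
  116→126: 10 bp
  126→135: 9 bp
  135→140: 5 bp
  140→144: 4 bp
  144→168: 24 bp
  168→174: 6 bp
  174→187: 13 bp
  187→191: 4 bp
  191→202: 11 bp
  202→210: 8 bp
  210→218: 8 bp
  218→2 (wrap): 228-218+2 = 12 bp

[4,4,5,6,6,8,8,9,9,9,10,11,12,12,12,13,14,16,17,19,24]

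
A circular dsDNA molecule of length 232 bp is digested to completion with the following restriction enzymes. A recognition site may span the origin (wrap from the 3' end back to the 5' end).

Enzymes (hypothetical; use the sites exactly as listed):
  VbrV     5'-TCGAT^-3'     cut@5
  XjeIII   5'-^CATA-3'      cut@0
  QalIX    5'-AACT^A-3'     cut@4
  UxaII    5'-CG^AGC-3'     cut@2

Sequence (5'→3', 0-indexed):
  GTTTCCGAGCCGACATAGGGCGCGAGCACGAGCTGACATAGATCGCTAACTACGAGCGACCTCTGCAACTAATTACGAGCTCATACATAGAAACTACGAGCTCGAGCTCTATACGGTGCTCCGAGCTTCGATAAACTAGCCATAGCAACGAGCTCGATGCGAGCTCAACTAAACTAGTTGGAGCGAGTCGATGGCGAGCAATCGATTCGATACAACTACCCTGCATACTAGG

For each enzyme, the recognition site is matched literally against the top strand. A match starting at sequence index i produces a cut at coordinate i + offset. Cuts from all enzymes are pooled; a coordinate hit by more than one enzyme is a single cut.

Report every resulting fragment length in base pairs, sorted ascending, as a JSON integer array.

[3,3,3,3,4,4,4,5,5,5,6,6,6,6,6,6,7,8,9,9,10,10,10,11,15,16,16,17,19]

Per-enzyme occurrences:
  VbrV (TCGAT, off=5): starts [127, 153, 187, 201, 206] → cuts [132, 158, 192, 206, 211]
  XjeIII (CATA, off=0): starts [13, 36, 81, 85, 140, 223] → cuts [13, 36, 81, 85, 140, 223]
  QalIX (AACTA, off=4): starts [47, 66, 91, 133, 166, 171, 213] → cuts [51, 70, 95, 137, 170, 175, 217]
  UxaII (CGAGC, off=2): starts [5, 22, 28, 52, 75, 96, 102, 121, 148, 159, 194] → cuts [7, 24, 30, 54, 77, 98, 104, 123, 150, 161, 196]

Pooled cuts: [7, 13, 24, 30, 36, 51, 54, 70, 77, 81, 85, 95, 98, 104, 123, 132, 137, 140, 150, 158, 161, 170, 175, 192, 196, 206, 211, 217, 223]

Fragment lengths:
  7→13: 6 bp
  13→24: 11 bp
  24→30: 6 bp
  30→36: 6 bp
  36→51: 15 bp
  51→54: 3 bp
  54→70: 16 bp
  70→77: 7 bp
  77→81: 4 bp
  81→85: 4 bp
  85→95: 10 bp
  95→98: 3 bp
  98→104: 6 bp
  104→123: 19 bp
  123→132: 9 bp
  132→137: 5 bp
  137→140: 3 bp
  140→150: 10 bp
  150→158: 8 bp
  158→161: 3 bp
  161→170: 9 bp
  170→175: 5 bp
  175→192: 17 bp
  192→196: 4 bp
  196→206: 10 bp
  206→211: 5 bp
  211→217: 6 bp
  217→223: 6 bp
  223→7 (wrap): 232-223+7 = 16 bp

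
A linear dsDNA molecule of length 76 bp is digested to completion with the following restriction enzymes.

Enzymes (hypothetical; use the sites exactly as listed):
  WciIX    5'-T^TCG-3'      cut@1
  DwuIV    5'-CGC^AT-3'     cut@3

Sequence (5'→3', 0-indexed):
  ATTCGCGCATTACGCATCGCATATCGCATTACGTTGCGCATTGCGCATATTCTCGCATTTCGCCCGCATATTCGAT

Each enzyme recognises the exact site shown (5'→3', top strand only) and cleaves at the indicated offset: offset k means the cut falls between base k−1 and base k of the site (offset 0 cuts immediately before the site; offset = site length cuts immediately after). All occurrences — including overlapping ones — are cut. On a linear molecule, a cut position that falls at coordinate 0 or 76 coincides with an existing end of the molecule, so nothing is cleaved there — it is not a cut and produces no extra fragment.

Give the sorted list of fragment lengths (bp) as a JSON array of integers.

[2,3,4,5,5,6,7,7,7,8,10,12]

Scan for sites:
  WciIX TTCG/1: at [1, 58, 70] ⇒ [2, 59, 71]
  DwuIV CGCAT/3: at [5, 12, 17, 24, 36, 43, 53, 64] ⇒ [8, 15, 20, 27, 39, 46, 56, 67]

Pooled cuts: [2, 8, 15, 20, 27, 39, 46, 56, 59, 67, 71]

Fragments:
  [0,2): 2 bp
  [2,8): 6 bp
  [8,15): 7 bp
  [15,20): 5 bp
  [20,27): 7 bp
  [27,39): 12 bp
  [39,46): 7 bp
  [46,56): 10 bp
  [56,59): 3 bp
  [59,67): 8 bp
  [67,71): 4 bp
  [71,76): 5 bp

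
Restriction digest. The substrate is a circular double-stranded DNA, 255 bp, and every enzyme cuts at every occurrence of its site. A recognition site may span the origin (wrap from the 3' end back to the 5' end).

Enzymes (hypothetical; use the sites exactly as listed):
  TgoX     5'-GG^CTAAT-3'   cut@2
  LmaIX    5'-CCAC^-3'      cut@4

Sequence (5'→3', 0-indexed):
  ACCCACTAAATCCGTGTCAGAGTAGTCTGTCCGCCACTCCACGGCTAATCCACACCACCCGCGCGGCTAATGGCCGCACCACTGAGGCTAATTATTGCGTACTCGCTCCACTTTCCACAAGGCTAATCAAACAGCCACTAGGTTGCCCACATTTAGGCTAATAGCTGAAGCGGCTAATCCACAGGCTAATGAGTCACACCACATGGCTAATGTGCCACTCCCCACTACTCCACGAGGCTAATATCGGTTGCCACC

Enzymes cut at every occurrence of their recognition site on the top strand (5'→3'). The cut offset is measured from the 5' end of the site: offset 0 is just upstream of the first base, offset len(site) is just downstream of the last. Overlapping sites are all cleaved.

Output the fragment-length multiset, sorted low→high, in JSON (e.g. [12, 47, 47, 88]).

[2,3,3,4,4,4,4,5,5,5,7,7,7,8,8,9,9,12,12,16,16,16,17,17,24,31]

Site scan:
  TgoX GGCTAAT/2: at [42, 64, 85, 120, 155, 171, 183, 204, 235] ⇒ [44, 66, 87, 122, 157, 173, 185, 206, 237]
  LmaIX CCAC/4: at [2, 33, 38, 49, 54, 78, 107, 114, 134, 146, 178, 198, 214, 221, 229, 250, 253] ⇒ [2, 6, 37, 42, 53, 58, 82, 111, 118, 138, 150, 182, 202, 218, 225, 233, 254]

All cut coordinates (distinct, sorted): [2, 6, 37, 42, 44, 53, 58, 66, 82, 87, 111, 118, 122, 138, 150, 157, 173, 182, 185, 202, 206, 218, 225, 233, 237, 254]

Fragments:
  2→6: 4 bp
  6→37: 31 bp
  37→42: 5 bp
  42→44: 2 bp
  44→53: 9 bp
  53→58: 5 bp
  58→66: 8 bp
  66→82: 16 bp
  82→87: 5 bp
  87→111: 24 bp
  111→118: 7 bp
  118→122: 4 bp
  122→138: 16 bp
  138→150: 12 bp
  150→157: 7 bp
  157→173: 16 bp
  173→182: 9 bp
  182→185: 3 bp
  185→202: 17 bp
  202→206: 4 bp
  206→218: 12 bp
  218→225: 7 bp
  225→233: 8 bp
  233→237: 4 bp
  237→254: 17 bp
  254→2 (wrap): 255-254+2 = 3 bp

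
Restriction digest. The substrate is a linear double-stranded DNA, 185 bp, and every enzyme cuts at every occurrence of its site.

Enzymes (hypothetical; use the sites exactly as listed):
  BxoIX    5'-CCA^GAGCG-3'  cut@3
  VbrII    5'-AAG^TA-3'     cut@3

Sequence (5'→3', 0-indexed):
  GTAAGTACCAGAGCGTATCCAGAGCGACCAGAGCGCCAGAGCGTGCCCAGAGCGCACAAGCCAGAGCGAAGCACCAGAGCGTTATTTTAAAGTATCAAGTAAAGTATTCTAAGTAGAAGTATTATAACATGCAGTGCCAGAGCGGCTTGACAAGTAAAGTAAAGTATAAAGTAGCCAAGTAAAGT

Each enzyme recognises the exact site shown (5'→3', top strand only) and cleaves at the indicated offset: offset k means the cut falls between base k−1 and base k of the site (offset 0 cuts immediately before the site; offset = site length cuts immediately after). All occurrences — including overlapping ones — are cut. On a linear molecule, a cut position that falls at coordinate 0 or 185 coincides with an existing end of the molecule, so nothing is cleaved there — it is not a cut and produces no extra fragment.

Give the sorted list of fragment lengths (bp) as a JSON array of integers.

[5,5,5,5,5,6,6,7,7,8,8,9,9,11,11,13,14,15,16,20]

Scan for sites:
  BxoIX CCAGAGCG/3: at [7, 18, 27, 35, 46, 60, 73, 136] ⇒ [10, 21, 30, 38, 49, 63, 76, 139]
  VbrII AAGTA/3: at [2, 89, 96, 101, 110, 116, 151, 156, 161, 168, 176] ⇒ [5, 92, 99, 104, 113, 119, 154, 159, 164, 171, 179]

All cut coordinates (distinct, sorted): [5, 10, 21, 30, 38, 49, 63, 76, 92, 99, 104, 113, 119, 139, 154, 159, 164, 171, 179]

Fragments:
  [0,5): 5 bp
  [5,10): 5 bp
  [10,21): 11 bp
  [21,30): 9 bp
  [30,38): 8 bp
  [38,49): 11 bp
  [49,63): 14 bp
  [63,76): 13 bp
  [76,92): 16 bp
  [92,99): 7 bp
  [99,104): 5 bp
  [104,113): 9 bp
  [113,119): 6 bp
  [119,139): 20 bp
  [139,154): 15 bp
  [154,159): 5 bp
  [159,164): 5 bp
  [164,171): 7 bp
  [171,179): 8 bp
  [179,185): 6 bp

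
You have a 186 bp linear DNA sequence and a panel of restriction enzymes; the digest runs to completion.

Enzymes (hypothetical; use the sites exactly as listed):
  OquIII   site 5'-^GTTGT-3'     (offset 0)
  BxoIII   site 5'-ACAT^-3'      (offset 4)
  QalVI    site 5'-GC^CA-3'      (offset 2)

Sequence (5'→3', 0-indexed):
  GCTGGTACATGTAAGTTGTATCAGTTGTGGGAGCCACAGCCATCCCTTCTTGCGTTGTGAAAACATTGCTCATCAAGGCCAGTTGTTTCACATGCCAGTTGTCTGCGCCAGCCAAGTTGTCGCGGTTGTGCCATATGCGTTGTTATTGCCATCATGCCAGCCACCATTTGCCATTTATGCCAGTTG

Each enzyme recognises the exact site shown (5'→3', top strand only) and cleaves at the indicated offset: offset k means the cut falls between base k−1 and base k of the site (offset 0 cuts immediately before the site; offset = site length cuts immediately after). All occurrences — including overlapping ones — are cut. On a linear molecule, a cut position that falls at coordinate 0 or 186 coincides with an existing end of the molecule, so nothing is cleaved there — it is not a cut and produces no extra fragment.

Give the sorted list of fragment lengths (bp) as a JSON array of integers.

Scan for sites:
  OquIII GTTGT/0: at [14, 23, 53, 81, 97, 115, 124, 138] ⇒ [14, 23, 53, 81, 97, 115, 124, 138]
  BxoIII ACAT/4: at [6, 62, 89] ⇒ [10, 66, 93]
  QalVI GCCA/2: at [32, 38, 77, 93, 106, 110, 129, 147, 155, 159, 169, 178] ⇒ [34, 40, 79, 95, 108, 112, 131, 149, 157, 161, 171, 180]

Pooled cuts: [10, 14, 23, 34, 40, 53, 66, 79, 81, 93, 95, 97, 108, 112, 115, 124, 131, 138, 149, 157, 161, 171, 180]

Fragment lengths:
  [0,10): 10 bp
  [10,14): 4 bp
  [14,23): 9 bp
  [23,34): 11 bp
  [34,40): 6 bp
  [40,53): 13 bp
  [53,66): 13 bp
  [66,79): 13 bp
  [79,81): 2 bp
  [81,93): 12 bp
  [93,95): 2 bp
  [95,97): 2 bp
  [97,108): 11 bp
  [108,112): 4 bp
  [112,115): 3 bp
  [115,124): 9 bp
  [124,131): 7 bp
  [131,138): 7 bp
  [138,149): 11 bp
  [149,157): 8 bp
  [157,161): 4 bp
  [161,171): 10 bp
  [171,180): 9 bp
  [180,186): 6 bp

[2,2,2,3,4,4,4,6,6,7,7,8,9,9,9,10,10,11,11,11,12,13,13,13]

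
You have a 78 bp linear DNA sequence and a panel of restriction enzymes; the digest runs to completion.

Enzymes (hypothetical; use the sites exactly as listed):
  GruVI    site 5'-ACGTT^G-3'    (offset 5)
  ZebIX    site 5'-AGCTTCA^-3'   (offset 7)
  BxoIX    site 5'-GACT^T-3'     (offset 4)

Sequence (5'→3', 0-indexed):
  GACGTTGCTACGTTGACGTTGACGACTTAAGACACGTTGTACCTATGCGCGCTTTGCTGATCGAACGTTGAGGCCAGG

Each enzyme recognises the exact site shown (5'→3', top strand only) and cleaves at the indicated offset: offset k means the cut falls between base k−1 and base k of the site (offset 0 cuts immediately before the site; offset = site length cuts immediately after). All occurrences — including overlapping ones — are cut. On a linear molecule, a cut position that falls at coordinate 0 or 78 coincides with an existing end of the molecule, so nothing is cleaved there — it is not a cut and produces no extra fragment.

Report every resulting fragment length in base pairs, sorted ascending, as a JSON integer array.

[6,6,7,8,9,11,31]

Scan for sites:
  GruVI ACGTTG/5: at [1, 9, 15, 33, 64] ⇒ [6, 14, 20, 38, 69]
  ZebIX (AGCTTCA, off=7): no sites
  BxoIX GACTT/4: at [23] ⇒ [27]

All cut coordinates (distinct, sorted): [6, 14, 20, 27, 38, 69]

Fragments:
  [0,6): 6 bp
  [6,14): 8 bp
  [14,20): 6 bp
  [20,27): 7 bp
  [27,38): 11 bp
  [38,69): 31 bp
  [69,78): 9 bp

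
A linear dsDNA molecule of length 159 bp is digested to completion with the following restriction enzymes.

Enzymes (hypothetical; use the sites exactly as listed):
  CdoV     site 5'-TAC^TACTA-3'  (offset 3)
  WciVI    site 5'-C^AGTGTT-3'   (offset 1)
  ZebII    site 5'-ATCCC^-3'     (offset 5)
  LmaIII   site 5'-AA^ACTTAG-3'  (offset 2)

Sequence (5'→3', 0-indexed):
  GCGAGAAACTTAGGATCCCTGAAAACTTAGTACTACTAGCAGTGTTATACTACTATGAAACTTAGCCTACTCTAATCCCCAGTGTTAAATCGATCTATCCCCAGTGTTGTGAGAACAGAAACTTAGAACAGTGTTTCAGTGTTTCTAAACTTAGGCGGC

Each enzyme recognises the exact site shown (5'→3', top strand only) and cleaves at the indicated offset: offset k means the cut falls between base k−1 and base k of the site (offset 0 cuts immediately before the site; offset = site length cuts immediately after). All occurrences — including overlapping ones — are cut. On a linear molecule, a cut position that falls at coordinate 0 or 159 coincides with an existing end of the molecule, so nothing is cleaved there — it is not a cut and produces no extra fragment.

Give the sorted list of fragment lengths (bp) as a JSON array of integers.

[1,1,5,7,7,8,9,9,9,10,11,11,12,18,20,21]

Scan for sites:
  CdoV TACTACTA/3: at [30, 47] ⇒ [33, 50]
  WciVI CAGTGTT/1: at [39, 79, 101, 128, 136] ⇒ [40, 80, 102, 129, 137]
  ZebII ATCCC/5: at [14, 74, 96] ⇒ [19, 79, 101]
  LmaIII AAACTTAG/2: at [5, 22, 57, 118, 146] ⇒ [7, 24, 59, 120, 148]

All cut coordinates (distinct, sorted): [7, 19, 24, 33, 40, 50, 59, 79, 80, 101, 102, 120, 129, 137, 148]

Fragments:
  [0,7): 7 bp
  [7,19): 12 bp
  [19,24): 5 bp
  [24,33): 9 bp
  [33,40): 7 bp
  [40,50): 10 bp
  [50,59): 9 bp
  [59,79): 20 bp
  [79,80): 1 bp
  [80,101): 21 bp
  [101,102): 1 bp
  [102,120): 18 bp
  [120,129): 9 bp
  [129,137): 8 bp
  [137,148): 11 bp
  [148,159): 11 bp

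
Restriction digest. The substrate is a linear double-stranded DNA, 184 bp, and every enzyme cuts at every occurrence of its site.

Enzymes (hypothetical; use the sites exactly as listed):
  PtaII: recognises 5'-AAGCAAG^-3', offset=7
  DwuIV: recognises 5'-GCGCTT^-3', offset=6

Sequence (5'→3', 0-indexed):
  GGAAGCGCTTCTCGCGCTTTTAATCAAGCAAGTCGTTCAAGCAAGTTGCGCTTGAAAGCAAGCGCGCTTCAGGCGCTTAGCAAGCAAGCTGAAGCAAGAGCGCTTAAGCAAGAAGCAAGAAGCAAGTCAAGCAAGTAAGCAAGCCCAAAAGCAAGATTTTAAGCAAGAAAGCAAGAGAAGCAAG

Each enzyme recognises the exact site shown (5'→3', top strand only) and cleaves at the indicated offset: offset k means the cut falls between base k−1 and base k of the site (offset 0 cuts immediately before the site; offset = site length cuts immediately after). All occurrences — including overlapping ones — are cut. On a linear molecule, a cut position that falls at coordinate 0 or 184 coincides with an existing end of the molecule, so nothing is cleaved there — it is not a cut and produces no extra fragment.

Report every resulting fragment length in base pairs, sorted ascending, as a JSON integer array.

Per-enzyme occurrences:
  PtaII (AAGCAAG, off=7): starts [25, 38, 55, 81, 91, 105, 112, 119, 128, 136, 148, 160, 168, 177] → cuts [32, 45, 62, 88, 98, 112, 119, 126, 135, 143, 155, 167, 175] (position 184 is a terminus of the linear molecule — no cut)
  DwuIV (GCGCTT, off=6): starts [4, 13, 47, 63, 72, 99] → cuts [10, 19, 53, 69, 78, 105]

All cut coordinates (distinct, sorted): [10, 19, 32, 45, 53, 62, 69, 78, 88, 98, 105, 112, 119, 126, 135, 143, 155, 167, 175]

Fragment lengths:
  [0,10): 10 bp
  [10,19): 9 bp
  [19,32): 13 bp
  [32,45): 13 bp
  [45,53): 8 bp
  [53,62): 9 bp
  [62,69): 7 bp
  [69,78): 9 bp
  [78,88): 10 bp
  [88,98): 10 bp
  [98,105): 7 bp
  [105,112): 7 bp
  [112,119): 7 bp
  [119,126): 7 bp
  [126,135): 9 bp
  [135,143): 8 bp
  [143,155): 12 bp
  [155,167): 12 bp
  [167,175): 8 bp
  [175,184): 9 bp

[7,7,7,7,7,8,8,8,9,9,9,9,9,10,10,10,12,12,13,13]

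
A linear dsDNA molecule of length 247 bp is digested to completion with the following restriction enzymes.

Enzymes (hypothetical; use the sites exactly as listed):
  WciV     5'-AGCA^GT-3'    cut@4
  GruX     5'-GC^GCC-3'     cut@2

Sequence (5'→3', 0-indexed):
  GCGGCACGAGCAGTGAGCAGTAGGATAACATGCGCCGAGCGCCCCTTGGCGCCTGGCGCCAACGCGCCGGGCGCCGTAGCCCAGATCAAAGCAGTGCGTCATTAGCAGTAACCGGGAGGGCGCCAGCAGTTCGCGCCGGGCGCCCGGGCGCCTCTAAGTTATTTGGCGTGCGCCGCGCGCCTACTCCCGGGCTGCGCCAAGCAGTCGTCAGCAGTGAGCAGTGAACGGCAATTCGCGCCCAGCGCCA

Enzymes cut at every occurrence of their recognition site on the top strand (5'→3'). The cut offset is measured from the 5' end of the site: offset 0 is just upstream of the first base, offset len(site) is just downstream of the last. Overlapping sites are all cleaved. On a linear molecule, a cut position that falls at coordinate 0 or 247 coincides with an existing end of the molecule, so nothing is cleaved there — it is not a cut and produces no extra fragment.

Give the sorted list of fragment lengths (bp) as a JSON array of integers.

[4,6,7,7,7,7,7,7,7,7,7,8,8,8,10,10,12,14,14,14,16,17,21,22]

Scan for sites:
  WciV (AGCAGT, off=4): starts [8, 15, 89, 103, 124, 199, 209, 216] → cuts [12, 19, 93, 107, 128, 203, 213, 220]
  GruX (GCGCC, off=2): starts [31, 38, 48, 55, 63, 70, 119, 132, 139, 147, 169, 176, 193, 234, 241] → cuts [33, 40, 50, 57, 65, 72, 121, 134, 141, 149, 171, 178, 195, 236, 243]

Pooled cuts: [12, 19, 33, 40, 50, 57, 65, 72, 93, 107, 121, 128, 134, 141, 149, 171, 178, 195, 203, 213, 220, 236, 243]

Fragment lengths:
  [0,12): 12 bp
  [12,19): 7 bp
  [19,33): 14 bp
  [33,40): 7 bp
  [40,50): 10 bp
  [50,57): 7 bp
  [57,65): 8 bp
  [65,72): 7 bp
  [72,93): 21 bp
  [93,107): 14 bp
  [107,121): 14 bp
  [121,128): 7 bp
  [128,134): 6 bp
  [134,141): 7 bp
  [141,149): 8 bp
  [149,171): 22 bp
  [171,178): 7 bp
  [178,195): 17 bp
  [195,203): 8 bp
  [203,213): 10 bp
  [213,220): 7 bp
  [220,236): 16 bp
  [236,243): 7 bp
  [243,247): 4 bp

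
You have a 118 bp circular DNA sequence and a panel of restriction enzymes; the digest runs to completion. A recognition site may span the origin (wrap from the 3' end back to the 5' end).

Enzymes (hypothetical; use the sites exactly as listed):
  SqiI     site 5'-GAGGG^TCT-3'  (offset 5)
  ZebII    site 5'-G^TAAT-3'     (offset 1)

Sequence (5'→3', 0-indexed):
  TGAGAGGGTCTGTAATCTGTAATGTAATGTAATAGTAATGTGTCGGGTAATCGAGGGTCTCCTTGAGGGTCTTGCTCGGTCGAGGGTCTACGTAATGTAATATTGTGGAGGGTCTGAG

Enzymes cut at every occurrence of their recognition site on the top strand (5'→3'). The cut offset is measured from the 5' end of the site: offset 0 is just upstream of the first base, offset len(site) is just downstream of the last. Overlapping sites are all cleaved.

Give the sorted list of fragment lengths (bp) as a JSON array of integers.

Scan for sites:
  SqiI GAGGGTCT/5: at [3, 52, 64, 81, 107] ⇒ [8, 57, 69, 86, 112]
  ZebII GTAAT/1: at [11, 18, 23, 28, 34, 46, 91, 96] ⇒ [12, 19, 24, 29, 35, 47, 92, 97]

Pooled cuts: [8, 12, 19, 24, 29, 35, 47, 57, 69, 86, 92, 97, 112]

Fragments:
  8→12: 4 bp
  12→19: 7 bp
  19→24: 5 bp
  24→29: 5 bp
  29→35: 6 bp
  35→47: 12 bp
  47→57: 10 bp
  57→69: 12 bp
  69→86: 17 bp
  86→92: 6 bp
  92→97: 5 bp
  97→112: 15 bp
  112→8 (wrap): 118-112+8 = 14 bp

[4,5,5,5,6,6,7,10,12,12,14,15,17]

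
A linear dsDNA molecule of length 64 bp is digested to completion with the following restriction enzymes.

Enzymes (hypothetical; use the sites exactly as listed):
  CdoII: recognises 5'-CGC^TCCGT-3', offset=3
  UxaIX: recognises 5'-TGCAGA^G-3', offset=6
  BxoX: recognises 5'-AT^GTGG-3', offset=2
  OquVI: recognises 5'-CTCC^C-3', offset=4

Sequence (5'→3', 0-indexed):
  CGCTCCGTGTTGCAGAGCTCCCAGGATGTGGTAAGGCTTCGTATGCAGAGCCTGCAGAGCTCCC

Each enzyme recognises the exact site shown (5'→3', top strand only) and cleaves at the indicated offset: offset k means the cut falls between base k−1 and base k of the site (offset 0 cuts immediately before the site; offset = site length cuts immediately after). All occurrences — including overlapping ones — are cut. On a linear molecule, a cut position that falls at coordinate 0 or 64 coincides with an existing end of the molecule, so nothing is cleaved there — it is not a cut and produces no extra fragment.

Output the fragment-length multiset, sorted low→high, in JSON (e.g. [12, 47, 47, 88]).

[1,3,5,5,6,9,13,22]

Per-enzyme occurrences:
  CdoII CGCTCCGT/3: at [0] ⇒ [3]
  UxaIX TGCAGAG/6: at [10, 43, 52] ⇒ [16, 49, 58]
  BxoX ATGTGG/2: at [25] ⇒ [27]
  OquVI CTCCC/4: at [17, 59] ⇒ [21, 63]

Pooled cuts: [3, 16, 21, 27, 49, 58, 63]

Fragment lengths:
  [0,3): 3 bp
  [3,16): 13 bp
  [16,21): 5 bp
  [21,27): 6 bp
  [27,49): 22 bp
  [49,58): 9 bp
  [58,63): 5 bp
  [63,64): 1 bp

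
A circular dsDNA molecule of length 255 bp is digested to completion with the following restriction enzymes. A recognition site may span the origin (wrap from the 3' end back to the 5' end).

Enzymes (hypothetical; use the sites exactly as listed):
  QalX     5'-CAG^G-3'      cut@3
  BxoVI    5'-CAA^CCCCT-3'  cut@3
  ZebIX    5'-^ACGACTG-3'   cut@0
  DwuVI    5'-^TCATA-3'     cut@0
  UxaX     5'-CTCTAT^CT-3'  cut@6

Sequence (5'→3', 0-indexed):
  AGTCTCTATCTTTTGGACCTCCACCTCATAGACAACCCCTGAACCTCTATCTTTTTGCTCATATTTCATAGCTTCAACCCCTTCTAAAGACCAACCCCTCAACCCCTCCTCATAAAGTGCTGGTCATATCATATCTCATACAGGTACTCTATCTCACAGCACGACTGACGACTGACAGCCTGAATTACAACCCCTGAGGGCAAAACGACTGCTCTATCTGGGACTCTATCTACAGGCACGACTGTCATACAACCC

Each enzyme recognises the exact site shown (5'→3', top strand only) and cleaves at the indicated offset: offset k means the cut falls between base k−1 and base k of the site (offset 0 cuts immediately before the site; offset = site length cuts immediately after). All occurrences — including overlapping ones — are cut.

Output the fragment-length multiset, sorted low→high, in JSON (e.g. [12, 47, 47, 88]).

Per-enzyme occurrences:
  QalX CAGG/3: at [140, 232] ⇒ [143, 235]
  BxoVI CAACCCCT/3: at [32, 74, 91, 99, 187] ⇒ [35, 77, 94, 102, 190]
  ZebIX ACGACTG/0: at [160, 167, 204, 237] ⇒ [160, 167, 204, 237]
  DwuVI TCATA/0: at [25, 58, 65, 109, 123, 128, 135, 244] ⇒ [25, 58, 65, 109, 123, 128, 135, 244]
  UxaX CTCTATCT/6: at [3, 44, 146, 211, 223] ⇒ [9, 50, 152, 217, 229]

Pooled cuts: [9, 25, 35, 50, 58, 65, 77, 94, 102, 109, 123, 128, 135, 143, 152, 160, 167, 190, 204, 217, 229, 235, 237, 244]

Fragment lengths:
  9→25: 16 bp
  25→35: 10 bp
  35→50: 15 bp
  50→58: 8 bp
  58→65: 7 bp
  65→77: 12 bp
  77→94: 17 bp
  94→102: 8 bp
  102→109: 7 bp
  109→123: 14 bp
  123→128: 5 bp
  128→135: 7 bp
  135→143: 8 bp
  143→152: 9 bp
  152→160: 8 bp
  160→167: 7 bp
  167→190: 23 bp
  190→204: 14 bp
  204→217: 13 bp
  217→229: 12 bp
  229→235: 6 bp
  235→237: 2 bp
  237→244: 7 bp
  244→9 (wrap): 255-244+9 = 20 bp

[2,5,6,7,7,7,7,7,8,8,8,8,9,10,12,12,13,14,14,15,16,17,20,23]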